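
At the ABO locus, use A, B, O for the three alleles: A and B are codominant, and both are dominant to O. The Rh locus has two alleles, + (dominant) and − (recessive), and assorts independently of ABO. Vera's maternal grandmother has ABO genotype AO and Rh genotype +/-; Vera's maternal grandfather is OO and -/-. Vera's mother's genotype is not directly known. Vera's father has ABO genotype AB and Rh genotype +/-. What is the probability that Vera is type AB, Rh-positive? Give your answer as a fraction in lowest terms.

5/64

Vera's mother's ABO genotype from AO × OO: 1/2 AO, 1/2 OO.
Crossing each possibility with the father AB and summing P(type AB): 1/2·1/4 + 1/2·0 = 1/8.
Similarly for Rh via the mother's Rh distribution: P(Rh+) = 5/8.
Independent loci: 1/8 × 5/8 = 5/64.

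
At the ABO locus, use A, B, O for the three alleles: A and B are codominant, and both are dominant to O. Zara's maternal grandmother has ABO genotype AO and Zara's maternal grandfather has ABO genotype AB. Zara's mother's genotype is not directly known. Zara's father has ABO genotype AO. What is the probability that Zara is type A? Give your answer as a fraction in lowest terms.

5/8

Zara's mother's ABO genotype from AO × AB: 1/4 AA, 1/4 AB, 1/4 AO, 1/4 BO.
Crossing each possibility with the father AO and summing P(type A): 1/4·1 + 1/4·1/2 + 1/4·3/4 + 1/4·1/4 = 5/8.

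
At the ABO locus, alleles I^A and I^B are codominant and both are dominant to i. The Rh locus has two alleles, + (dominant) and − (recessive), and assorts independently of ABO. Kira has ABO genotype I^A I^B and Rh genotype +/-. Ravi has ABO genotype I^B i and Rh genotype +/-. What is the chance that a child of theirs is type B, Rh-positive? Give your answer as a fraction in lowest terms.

ABO cross I^A I^B × I^B i → offspring phenotypes: 1/4 A, 1/2 B, 1/4 AB.
Rh cross +/- × +/- → 3/4 Rh+, 1/4 Rh-.
Independent loci: P(type B, Rh-positive) = 1/2 × 3/4 = 3/8.

3/8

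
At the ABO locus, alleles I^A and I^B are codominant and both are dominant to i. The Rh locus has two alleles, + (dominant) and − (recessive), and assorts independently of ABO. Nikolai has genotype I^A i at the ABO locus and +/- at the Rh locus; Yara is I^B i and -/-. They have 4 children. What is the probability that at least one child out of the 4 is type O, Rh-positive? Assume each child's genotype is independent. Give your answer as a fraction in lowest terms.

ABO cross I^A i × I^B i → 1/4 O, 1/4 A, 1/4 B, 1/4 AB.
Rh cross +/- × -/- → 1/2 Rh+, 1/2 Rh-; so P(type O, Rh-positive) = 1/4 × 1/2 = 1/8 per child.
P(none) = (7/8)^4 = 2401/4096; P(at least one) = 1 − 2401/4096 = 1695/4096.

1695/4096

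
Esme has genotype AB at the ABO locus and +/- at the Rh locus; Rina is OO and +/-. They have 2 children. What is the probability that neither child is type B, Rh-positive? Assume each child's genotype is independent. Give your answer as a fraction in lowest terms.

ABO cross AB × OO → 1/2 A, 1/2 B.
Rh cross +/- × +/- → 3/4 Rh+, 1/4 Rh-; so P(type B, Rh-positive) = 1/2 × 3/4 = 3/8 per child.
P(not type B, Rh-positive) = 5/8 for one child; (5/8)^2 = 25/64.

25/64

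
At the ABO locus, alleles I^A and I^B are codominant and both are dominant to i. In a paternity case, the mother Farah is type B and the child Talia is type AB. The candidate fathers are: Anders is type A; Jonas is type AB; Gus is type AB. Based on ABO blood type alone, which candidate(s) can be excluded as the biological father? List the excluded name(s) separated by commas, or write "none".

A candidate is excluded only if no genotype consistent with his phenotype could produce a type AB child with a type B mother.
Every candidate has at least one consistent genotype combination, so none can be excluded.

none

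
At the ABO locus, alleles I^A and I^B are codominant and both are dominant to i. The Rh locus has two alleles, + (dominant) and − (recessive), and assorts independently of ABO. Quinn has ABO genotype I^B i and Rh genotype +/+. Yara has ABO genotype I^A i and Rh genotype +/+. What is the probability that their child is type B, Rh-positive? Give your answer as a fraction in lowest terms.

1/4

ABO cross I^B i × I^A i → offspring phenotypes: 1/4 O, 1/4 A, 1/4 B, 1/4 AB.
Rh cross +/+ × +/+ → 1 Rh+.
Independent loci: P(type B, Rh-positive) = 1/4 × 1 = 1/4.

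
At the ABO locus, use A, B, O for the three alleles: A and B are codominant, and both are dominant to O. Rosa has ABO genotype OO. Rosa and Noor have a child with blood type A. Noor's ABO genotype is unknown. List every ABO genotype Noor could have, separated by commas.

For each candidate genotype of Noor, check whether crossing it with OO can produce every observed child phenotype.
  AA → possible child types {A} ✓
  AB → possible child types {A, B} ✓
  AO → possible child types {O, A} ✓
  BB → possible child types {B} ✗
  BO → possible child types {O, B} ✗
  OO → possible child types {O} ✗

AA, AB, AO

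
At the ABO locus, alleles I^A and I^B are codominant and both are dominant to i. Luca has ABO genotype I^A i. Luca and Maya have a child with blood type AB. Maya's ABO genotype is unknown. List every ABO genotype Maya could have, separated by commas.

I^A I^B, I^B I^B, I^B i

For each candidate genotype of Maya, check whether crossing it with I^A i can produce every observed child phenotype.
  I^A I^A → possible child types {A} ✗
  I^A I^B → possible child types {A, B, AB} ✓
  I^A i → possible child types {O, A} ✗
  I^B I^B → possible child types {B, AB} ✓
  I^B i → possible child types {O, A, B, AB} ✓
  i i → possible child types {O, A} ✗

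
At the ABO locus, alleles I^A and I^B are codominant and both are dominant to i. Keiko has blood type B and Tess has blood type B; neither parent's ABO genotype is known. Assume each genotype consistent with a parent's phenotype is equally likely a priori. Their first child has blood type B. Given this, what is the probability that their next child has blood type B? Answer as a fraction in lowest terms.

Possible genotypes: Keiko ∈ {I^B I^B, I^B i}; Tess ∈ {I^B I^B, I^B i}.
Weight each parental genotype pair by prior × P(type-B child):
  I^B I^B × I^B I^B: posterior weight 4/15; P(next child type B) = 1.
  I^B I^B × I^B i: posterior weight 4/15; P(next child type B) = 1.
  I^B i × I^B I^B: posterior weight 4/15; P(next child type B) = 1.
  I^B i × I^B i: posterior weight 1/5; P(next child type B) = 3/4.
Weighted sum = 19/20.

19/20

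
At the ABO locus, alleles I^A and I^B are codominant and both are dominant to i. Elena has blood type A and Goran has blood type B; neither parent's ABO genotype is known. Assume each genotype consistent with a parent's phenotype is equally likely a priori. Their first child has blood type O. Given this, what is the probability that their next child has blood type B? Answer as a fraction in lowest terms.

1/4

Possible genotypes: Elena ∈ {I^A I^A, I^A i}; Goran ∈ {I^B I^B, I^B i}.
Weight each parental genotype pair by prior × P(type-O child):
  I^A i × I^B i: posterior weight 1; P(next child type B) = 1/4.
Weighted sum = 1/4.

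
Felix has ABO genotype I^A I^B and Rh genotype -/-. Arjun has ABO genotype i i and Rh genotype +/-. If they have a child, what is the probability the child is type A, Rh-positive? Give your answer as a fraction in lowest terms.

ABO cross I^A I^B × i i → offspring phenotypes: 1/2 A, 1/2 B.
Rh cross -/- × +/- → 1/2 Rh+, 1/2 Rh-.
Independent loci: P(type A, Rh-positive) = 1/2 × 1/2 = 1/4.

1/4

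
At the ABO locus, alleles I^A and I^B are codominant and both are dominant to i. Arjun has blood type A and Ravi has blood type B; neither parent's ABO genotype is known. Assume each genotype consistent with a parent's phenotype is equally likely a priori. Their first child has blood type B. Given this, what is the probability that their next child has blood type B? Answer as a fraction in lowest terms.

Possible genotypes: Arjun ∈ {I^A I^A, I^A i}; Ravi ∈ {I^B I^B, I^B i}.
Weight each parental genotype pair by prior × P(type-B child):
  I^A i × I^B I^B: posterior weight 2/3; P(next child type B) = 1/2.
  I^A i × I^B i: posterior weight 1/3; P(next child type B) = 1/4.
Weighted sum = 5/12.

5/12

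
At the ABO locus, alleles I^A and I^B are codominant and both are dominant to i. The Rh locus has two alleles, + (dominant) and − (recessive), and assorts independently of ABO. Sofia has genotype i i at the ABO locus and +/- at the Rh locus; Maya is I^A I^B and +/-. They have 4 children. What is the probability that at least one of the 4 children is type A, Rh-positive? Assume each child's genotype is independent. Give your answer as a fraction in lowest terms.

3471/4096

ABO cross i i × I^A I^B → 1/2 A, 1/2 B.
Rh cross +/- × +/- → 3/4 Rh+, 1/4 Rh-; so P(type A, Rh-positive) = 1/2 × 3/4 = 3/8 per child.
P(none) = (5/8)^4 = 625/4096; P(at least one) = 1 − 625/4096 = 3471/4096.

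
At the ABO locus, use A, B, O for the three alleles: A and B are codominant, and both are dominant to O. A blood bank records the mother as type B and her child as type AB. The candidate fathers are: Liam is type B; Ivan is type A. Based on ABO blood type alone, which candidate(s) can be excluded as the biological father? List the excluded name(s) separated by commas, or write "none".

A candidate is excluded only if no genotype consistent with his phenotype could produce a type AB child with a type B mother.
Liam (type B): no genotype consistent with that phenotype can produce a type-AB child with a type-B mother.

Liam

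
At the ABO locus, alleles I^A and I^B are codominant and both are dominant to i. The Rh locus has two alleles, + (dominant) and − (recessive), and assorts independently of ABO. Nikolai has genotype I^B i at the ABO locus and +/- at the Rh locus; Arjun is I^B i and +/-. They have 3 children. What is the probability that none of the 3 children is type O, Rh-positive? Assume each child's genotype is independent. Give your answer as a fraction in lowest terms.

ABO cross I^B i × I^B i → 1/4 O, 3/4 B.
Rh cross +/- × +/- → 3/4 Rh+, 1/4 Rh-; so P(type O, Rh-positive) = 1/4 × 3/4 = 3/16 per child.
P(not type O, Rh-positive) = 13/16 for one child; (13/16)^3 = 2197/4096.

2197/4096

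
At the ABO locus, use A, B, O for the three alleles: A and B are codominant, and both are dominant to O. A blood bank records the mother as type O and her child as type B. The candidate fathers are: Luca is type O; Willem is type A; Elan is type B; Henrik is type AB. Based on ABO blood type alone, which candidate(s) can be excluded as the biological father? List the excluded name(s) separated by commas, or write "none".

A candidate is excluded only if no genotype consistent with his phenotype could produce a type B child with a type O mother.
Luca (type O): no genotype consistent with that phenotype can produce a type-B child with a type-O mother.
Willem (type A): no genotype consistent with that phenotype can produce a type-B child with a type-O mother.

Luca, Willem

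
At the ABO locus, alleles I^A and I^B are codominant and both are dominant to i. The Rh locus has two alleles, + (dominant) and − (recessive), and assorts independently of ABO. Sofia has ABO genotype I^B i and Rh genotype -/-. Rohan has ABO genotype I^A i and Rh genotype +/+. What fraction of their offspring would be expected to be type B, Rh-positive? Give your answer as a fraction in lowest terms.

1/4

ABO cross I^B i × I^A i → offspring phenotypes: 1/4 O, 1/4 A, 1/4 B, 1/4 AB.
Rh cross -/- × +/+ → 1 Rh+.
Independent loci: P(type B, Rh-positive) = 1/4 × 1 = 1/4.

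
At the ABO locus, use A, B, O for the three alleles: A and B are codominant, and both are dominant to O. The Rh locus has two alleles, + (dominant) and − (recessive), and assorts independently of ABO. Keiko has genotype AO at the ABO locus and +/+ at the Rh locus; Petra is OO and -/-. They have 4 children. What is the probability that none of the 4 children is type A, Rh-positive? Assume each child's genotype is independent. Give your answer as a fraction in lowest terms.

ABO cross AO × OO → 1/2 O, 1/2 A.
Rh cross +/+ × -/- → 1 Rh+; so P(type A, Rh-positive) = 1/2 × 1 = 1/2 per child.
P(not type A, Rh-positive) = 1/2 for one child; (1/2)^4 = 1/16.

1/16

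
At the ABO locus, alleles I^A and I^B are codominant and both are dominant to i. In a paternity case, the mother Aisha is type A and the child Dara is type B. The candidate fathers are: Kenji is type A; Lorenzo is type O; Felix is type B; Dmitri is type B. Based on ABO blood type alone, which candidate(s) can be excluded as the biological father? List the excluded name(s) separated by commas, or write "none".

A candidate is excluded only if no genotype consistent with his phenotype could produce a type B child with a type A mother.
Kenji (type A): no genotype consistent with that phenotype can produce a type-B child with a type-A mother.
Lorenzo (type O): no genotype consistent with that phenotype can produce a type-B child with a type-A mother.

Kenji, Lorenzo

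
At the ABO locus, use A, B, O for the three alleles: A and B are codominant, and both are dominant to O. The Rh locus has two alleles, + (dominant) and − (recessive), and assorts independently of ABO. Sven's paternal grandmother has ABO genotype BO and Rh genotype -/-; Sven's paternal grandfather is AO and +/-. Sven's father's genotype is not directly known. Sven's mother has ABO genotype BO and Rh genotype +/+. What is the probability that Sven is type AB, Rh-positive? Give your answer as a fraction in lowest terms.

1/8

Sven's father's ABO genotype from BO × AO: 1/4 AB, 1/4 AO, 1/4 BO, 1/4 OO.
Crossing each possibility with the mother BO and summing P(type AB): 1/4·1/4 + 1/4·1/4 + 1/4·0 + 1/4·0 = 1/8.
Similarly for Rh via the father's Rh distribution: P(Rh+) = 1.
Independent loci: 1/8 × 1 = 1/8.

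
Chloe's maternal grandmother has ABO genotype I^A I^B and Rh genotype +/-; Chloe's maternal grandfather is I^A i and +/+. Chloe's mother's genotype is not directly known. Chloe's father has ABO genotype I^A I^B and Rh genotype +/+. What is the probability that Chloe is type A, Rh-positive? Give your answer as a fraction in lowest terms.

Chloe's mother's ABO genotype from I^A I^B × I^A i: 1/4 I^A I^A, 1/4 I^A I^B, 1/4 I^A i, 1/4 I^B i.
Crossing each possibility with the father I^A I^B and summing P(type A): 1/4·1/2 + 1/4·1/4 + 1/4·1/2 + 1/4·1/4 = 3/8.
Similarly for Rh via the mother's Rh distribution: P(Rh+) = 1.
Independent loci: 3/8 × 1 = 3/8.

3/8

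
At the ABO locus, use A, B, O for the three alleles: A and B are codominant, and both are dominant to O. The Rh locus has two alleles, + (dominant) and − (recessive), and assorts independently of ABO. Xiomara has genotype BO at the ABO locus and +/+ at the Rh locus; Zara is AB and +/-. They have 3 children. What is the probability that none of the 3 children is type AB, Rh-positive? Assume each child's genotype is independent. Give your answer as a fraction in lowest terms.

27/64

ABO cross BO × AB → 1/4 A, 1/2 B, 1/4 AB.
Rh cross +/+ × +/- → 1 Rh+; so P(type AB, Rh-positive) = 1/4 × 1 = 1/4 per child.
P(not type AB, Rh-positive) = 3/4 for one child; (3/4)^3 = 27/64.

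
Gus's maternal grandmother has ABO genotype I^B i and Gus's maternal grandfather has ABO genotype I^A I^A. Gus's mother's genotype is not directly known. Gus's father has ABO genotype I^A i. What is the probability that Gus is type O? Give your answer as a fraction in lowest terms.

Gus's mother's ABO genotype from I^B i × I^A I^A: 1/2 I^A I^B, 1/2 I^A i.
Crossing each possibility with the father I^A i and summing P(type O): 1/2·0 + 1/2·1/4 = 1/8.

1/8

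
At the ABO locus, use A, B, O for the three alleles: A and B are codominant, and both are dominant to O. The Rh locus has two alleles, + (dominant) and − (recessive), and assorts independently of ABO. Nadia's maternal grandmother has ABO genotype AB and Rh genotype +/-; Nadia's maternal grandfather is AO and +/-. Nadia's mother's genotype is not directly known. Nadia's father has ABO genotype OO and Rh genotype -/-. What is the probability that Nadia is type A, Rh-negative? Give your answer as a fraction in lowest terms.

1/4

Nadia's mother's ABO genotype from AB × AO: 1/4 AA, 1/4 AB, 1/4 AO, 1/4 BO.
Crossing each possibility with the father OO and summing P(type A): 1/4·1 + 1/4·1/2 + 1/4·1/2 + 1/4·0 = 1/2.
Similarly for Rh via the mother's Rh distribution: P(Rh-) = 1/2.
Independent loci: 1/2 × 1/2 = 1/4.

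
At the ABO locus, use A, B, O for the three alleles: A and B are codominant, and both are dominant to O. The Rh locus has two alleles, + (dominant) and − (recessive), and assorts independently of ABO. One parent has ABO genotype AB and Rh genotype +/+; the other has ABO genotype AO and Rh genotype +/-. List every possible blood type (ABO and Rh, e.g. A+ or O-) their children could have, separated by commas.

A+, B+, AB+

Gametes from AB × AO give offspring ABO genotypes AA, AB, AO, BO, i.e. phenotypes A, B, AB.
Rh cross +/+ × +/- → phenotypes Rh+.
Combining independently: A+, B+, AB+.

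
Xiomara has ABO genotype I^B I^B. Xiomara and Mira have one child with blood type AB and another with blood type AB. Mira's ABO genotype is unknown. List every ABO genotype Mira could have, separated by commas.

For each candidate genotype of Mira, check whether crossing it with I^B I^B can produce every observed child phenotype.
  I^A I^A → possible child types {AB} ✓
  I^A I^B → possible child types {B, AB} ✓
  I^A i → possible child types {B, AB} ✓
  I^B I^B → possible child types {B} ✗
  I^B i → possible child types {B} ✗
  i i → possible child types {B} ✗

I^A I^A, I^A I^B, I^A i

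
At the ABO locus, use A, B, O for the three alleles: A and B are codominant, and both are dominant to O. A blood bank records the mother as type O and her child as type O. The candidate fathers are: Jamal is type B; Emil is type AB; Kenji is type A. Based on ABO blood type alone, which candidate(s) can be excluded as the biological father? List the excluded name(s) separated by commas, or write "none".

Emil

A candidate is excluded only if no genotype consistent with his phenotype could produce a type O child with a type O mother.
Emil (type AB): no genotype consistent with that phenotype can produce a type-O child with a type-O mother.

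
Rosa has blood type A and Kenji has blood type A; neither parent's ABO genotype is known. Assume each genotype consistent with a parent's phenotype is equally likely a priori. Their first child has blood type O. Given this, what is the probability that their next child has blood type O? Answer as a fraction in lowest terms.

1/4

Possible genotypes: Rosa ∈ {I^A I^A, I^A i}; Kenji ∈ {I^A I^A, I^A i}.
Weight each parental genotype pair by prior × P(type-O child):
  I^A i × I^A i: posterior weight 1; P(next child type O) = 1/4.
Weighted sum = 1/4.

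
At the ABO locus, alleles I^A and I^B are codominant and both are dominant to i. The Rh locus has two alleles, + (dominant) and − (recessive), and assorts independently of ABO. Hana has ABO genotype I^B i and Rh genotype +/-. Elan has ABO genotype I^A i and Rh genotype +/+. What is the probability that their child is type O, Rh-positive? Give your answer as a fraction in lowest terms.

ABO cross I^B i × I^A i → offspring phenotypes: 1/4 O, 1/4 A, 1/4 B, 1/4 AB.
Rh cross +/- × +/+ → 1 Rh+.
Independent loci: P(type O, Rh-positive) = 1/4 × 1 = 1/4.

1/4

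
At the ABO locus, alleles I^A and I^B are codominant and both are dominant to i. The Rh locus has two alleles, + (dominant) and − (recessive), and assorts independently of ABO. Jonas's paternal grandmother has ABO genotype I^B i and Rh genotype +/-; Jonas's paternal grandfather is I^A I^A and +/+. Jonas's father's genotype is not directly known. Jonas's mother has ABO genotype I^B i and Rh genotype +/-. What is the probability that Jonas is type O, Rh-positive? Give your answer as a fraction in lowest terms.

Jonas's father's ABO genotype from I^B i × I^A I^A: 1/2 I^A I^B, 1/2 I^A i.
Crossing each possibility with the mother I^B i and summing P(type O): 1/2·0 + 1/2·1/4 = 1/8.
Similarly for Rh via the father's Rh distribution: P(Rh+) = 7/8.
Independent loci: 1/8 × 7/8 = 7/64.

7/64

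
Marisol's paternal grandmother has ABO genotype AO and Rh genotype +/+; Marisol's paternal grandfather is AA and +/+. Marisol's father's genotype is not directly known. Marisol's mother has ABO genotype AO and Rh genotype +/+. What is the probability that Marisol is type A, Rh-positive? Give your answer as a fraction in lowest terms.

Marisol's father's ABO genotype from AO × AA: 1/2 AA, 1/2 AO.
Crossing each possibility with the mother AO and summing P(type A): 1/2·1 + 1/2·3/4 = 7/8.
Similarly for Rh via the father's Rh distribution: P(Rh+) = 1.
Independent loci: 7/8 × 1 = 7/8.

7/8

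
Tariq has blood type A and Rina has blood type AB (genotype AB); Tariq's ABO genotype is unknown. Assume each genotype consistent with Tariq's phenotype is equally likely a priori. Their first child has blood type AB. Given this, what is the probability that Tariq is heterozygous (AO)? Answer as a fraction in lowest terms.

Possible genotypes: Tariq ∈ {AA, AO}; Rina ∈ {AB}.
Weight each parental genotype pair by prior × P(type-AB child):
  AA × AB: posterior weight 2/3.
  AO × AB: posterior weight 1/3.
Sum the posterior weight over pairs where Tariq is AO: 1/3.

1/3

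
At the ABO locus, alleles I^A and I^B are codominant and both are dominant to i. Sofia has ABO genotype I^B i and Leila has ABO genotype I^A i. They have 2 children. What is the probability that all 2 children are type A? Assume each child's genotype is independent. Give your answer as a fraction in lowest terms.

1/16

ABO cross I^B i × I^A i → 1/4 O, 1/4 A, 1/4 B, 1/4 AB.
So P(type A) = 1/4 per child.
All 2 independent: (1/4)^2 = 1/16.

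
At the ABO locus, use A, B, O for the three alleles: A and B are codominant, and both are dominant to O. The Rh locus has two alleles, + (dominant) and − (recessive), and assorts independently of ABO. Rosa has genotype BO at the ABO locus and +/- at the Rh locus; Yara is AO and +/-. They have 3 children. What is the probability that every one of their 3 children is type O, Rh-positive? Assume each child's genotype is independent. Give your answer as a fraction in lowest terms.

ABO cross BO × AO → 1/4 O, 1/4 A, 1/4 B, 1/4 AB.
Rh cross +/- × +/- → 3/4 Rh+, 1/4 Rh-; so P(type O, Rh-positive) = 1/4 × 3/4 = 3/16 per child.
All 3 independent: (3/16)^3 = 27/4096.

27/4096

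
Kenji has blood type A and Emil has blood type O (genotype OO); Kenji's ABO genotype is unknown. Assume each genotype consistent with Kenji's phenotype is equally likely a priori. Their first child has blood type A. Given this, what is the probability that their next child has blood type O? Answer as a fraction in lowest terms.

1/6

Possible genotypes: Kenji ∈ {AA, AO}; Emil ∈ {OO}.
Weight each parental genotype pair by prior × P(type-A child):
  AA × OO: posterior weight 2/3; P(next child type O) = 0.
  AO × OO: posterior weight 1/3; P(next child type O) = 1/2.
Weighted sum = 1/6.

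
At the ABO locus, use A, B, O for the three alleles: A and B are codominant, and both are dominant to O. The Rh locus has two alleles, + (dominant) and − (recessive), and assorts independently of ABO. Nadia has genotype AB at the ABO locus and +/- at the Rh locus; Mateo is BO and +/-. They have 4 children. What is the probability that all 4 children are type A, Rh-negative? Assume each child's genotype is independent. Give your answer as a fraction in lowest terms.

ABO cross AB × BO → 1/4 A, 1/2 B, 1/4 AB.
Rh cross +/- × +/- → 3/4 Rh+, 1/4 Rh-; so P(type A, Rh-negative) = 1/4 × 1/4 = 1/16 per child.
All 4 independent: (1/16)^4 = 1/65536.

1/65536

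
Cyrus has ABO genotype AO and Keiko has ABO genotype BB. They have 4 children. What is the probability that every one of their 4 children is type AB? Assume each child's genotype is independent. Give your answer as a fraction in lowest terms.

ABO cross AO × BB → 1/2 B, 1/2 AB.
So P(type AB) = 1/2 per child.
All 4 independent: (1/2)^4 = 1/16.

1/16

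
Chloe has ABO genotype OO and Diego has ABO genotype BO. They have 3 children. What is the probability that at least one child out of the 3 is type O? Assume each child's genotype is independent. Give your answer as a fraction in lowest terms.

ABO cross OO × BO → 1/2 O, 1/2 B.
So P(type O) = 1/2 per child.
P(none) = (1/2)^3 = 1/8; P(at least one) = 1 − 1/8 = 7/8.

7/8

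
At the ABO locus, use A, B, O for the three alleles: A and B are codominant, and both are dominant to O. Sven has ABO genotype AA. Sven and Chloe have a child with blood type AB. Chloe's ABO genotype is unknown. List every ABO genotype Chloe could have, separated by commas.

For each candidate genotype of Chloe, check whether crossing it with AA can produce every observed child phenotype.
  AA → possible child types {A} ✗
  AB → possible child types {A, AB} ✓
  AO → possible child types {A} ✗
  BB → possible child types {AB} ✓
  BO → possible child types {A, AB} ✓
  OO → possible child types {A} ✗

AB, BB, BO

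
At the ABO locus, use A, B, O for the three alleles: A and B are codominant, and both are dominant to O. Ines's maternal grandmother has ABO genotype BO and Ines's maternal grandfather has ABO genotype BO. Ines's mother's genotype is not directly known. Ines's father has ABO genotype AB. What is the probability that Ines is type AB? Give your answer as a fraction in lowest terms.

Ines's mother's ABO genotype from BO × BO: 1/4 BB, 1/2 BO, 1/4 OO.
Crossing each possibility with the father AB and summing P(type AB): 1/4·1/2 + 1/2·1/4 + 1/4·0 = 1/4.

1/4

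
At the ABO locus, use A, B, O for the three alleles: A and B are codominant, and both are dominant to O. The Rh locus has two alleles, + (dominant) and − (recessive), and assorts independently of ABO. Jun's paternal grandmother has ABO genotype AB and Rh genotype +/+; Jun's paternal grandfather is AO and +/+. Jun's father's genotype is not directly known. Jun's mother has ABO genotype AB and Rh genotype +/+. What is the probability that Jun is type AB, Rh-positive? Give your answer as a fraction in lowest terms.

Jun's father's ABO genotype from AB × AO: 1/4 AA, 1/4 AB, 1/4 AO, 1/4 BO.
Crossing each possibility with the mother AB and summing P(type AB): 1/4·1/2 + 1/4·1/2 + 1/4·1/4 + 1/4·1/4 = 3/8.
Similarly for Rh via the father's Rh distribution: P(Rh+) = 1.
Independent loci: 3/8 × 1 = 3/8.

3/8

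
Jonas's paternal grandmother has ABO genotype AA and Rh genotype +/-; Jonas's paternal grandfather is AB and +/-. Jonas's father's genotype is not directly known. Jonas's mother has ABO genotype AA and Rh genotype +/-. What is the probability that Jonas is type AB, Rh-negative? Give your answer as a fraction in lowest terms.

Jonas's father's ABO genotype from AA × AB: 1/2 AA, 1/2 AB.
Crossing each possibility with the mother AA and summing P(type AB): 1/2·0 + 1/2·1/2 = 1/4.
Similarly for Rh via the father's Rh distribution: P(Rh-) = 1/4.
Independent loci: 1/4 × 1/4 = 1/16.

1/16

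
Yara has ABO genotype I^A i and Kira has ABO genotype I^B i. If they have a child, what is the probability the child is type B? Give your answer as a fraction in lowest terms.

1/4

ABO cross I^A i × I^B i → offspring phenotypes: 1/4 O, 1/4 A, 1/4 B, 1/4 AB.
So P(type B) = 1/4.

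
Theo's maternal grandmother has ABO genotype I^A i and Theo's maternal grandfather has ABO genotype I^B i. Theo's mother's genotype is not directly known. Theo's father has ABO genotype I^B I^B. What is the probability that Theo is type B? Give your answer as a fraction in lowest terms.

Theo's mother's ABO genotype from I^A i × I^B i: 1/4 I^A I^B, 1/4 I^A i, 1/4 I^B i, 1/4 i i.
Crossing each possibility with the father I^B I^B and summing P(type B): 1/4·1/2 + 1/4·1/2 + 1/4·1 + 1/4·1 = 3/4.

3/4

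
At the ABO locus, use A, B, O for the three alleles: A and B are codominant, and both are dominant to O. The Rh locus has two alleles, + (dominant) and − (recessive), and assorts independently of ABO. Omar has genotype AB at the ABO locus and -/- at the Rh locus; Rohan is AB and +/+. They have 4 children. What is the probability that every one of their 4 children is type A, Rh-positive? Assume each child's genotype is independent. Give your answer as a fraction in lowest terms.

ABO cross AB × AB → 1/4 A, 1/4 B, 1/2 AB.
Rh cross -/- × +/+ → 1 Rh+; so P(type A, Rh-positive) = 1/4 × 1 = 1/4 per child.
All 4 independent: (1/4)^4 = 1/256.

1/256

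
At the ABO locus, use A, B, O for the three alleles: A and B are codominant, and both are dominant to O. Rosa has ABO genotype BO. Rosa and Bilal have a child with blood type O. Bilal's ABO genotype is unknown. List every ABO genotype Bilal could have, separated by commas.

AO, BO, OO

For each candidate genotype of Bilal, check whether crossing it with BO can produce every observed child phenotype.
  AA → possible child types {A, AB} ✗
  AB → possible child types {A, B, AB} ✗
  AO → possible child types {O, A, B, AB} ✓
  BB → possible child types {B} ✗
  BO → possible child types {O, B} ✓
  OO → possible child types {O, B} ✓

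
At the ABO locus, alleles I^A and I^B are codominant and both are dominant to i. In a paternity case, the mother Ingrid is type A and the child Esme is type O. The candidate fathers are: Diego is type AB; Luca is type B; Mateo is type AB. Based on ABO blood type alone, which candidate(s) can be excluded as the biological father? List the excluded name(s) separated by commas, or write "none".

Diego, Mateo

A candidate is excluded only if no genotype consistent with his phenotype could produce a type O child with a type A mother.
Diego (type AB): no genotype consistent with that phenotype can produce a type-O child with a type-A mother.
Mateo (type AB): no genotype consistent with that phenotype can produce a type-O child with a type-A mother.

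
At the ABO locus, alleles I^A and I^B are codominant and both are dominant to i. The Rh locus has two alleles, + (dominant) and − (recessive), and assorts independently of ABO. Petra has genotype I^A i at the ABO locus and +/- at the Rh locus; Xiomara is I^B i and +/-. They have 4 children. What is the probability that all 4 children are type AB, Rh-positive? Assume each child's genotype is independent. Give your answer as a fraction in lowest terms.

ABO cross I^A i × I^B i → 1/4 O, 1/4 A, 1/4 B, 1/4 AB.
Rh cross +/- × +/- → 3/4 Rh+, 1/4 Rh-; so P(type AB, Rh-positive) = 1/4 × 3/4 = 3/16 per child.
All 4 independent: (3/16)^4 = 81/65536.

81/65536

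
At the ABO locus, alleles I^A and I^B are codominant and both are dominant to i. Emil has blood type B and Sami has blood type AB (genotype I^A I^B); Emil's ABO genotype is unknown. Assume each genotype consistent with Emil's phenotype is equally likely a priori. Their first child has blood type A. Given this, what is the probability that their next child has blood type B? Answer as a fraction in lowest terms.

1/2

Possible genotypes: Emil ∈ {I^B I^B, I^B i}; Sami ∈ {I^A I^B}.
Weight each parental genotype pair by prior × P(type-A child):
  I^B i × I^A I^B: posterior weight 1; P(next child type B) = 1/2.
Weighted sum = 1/2.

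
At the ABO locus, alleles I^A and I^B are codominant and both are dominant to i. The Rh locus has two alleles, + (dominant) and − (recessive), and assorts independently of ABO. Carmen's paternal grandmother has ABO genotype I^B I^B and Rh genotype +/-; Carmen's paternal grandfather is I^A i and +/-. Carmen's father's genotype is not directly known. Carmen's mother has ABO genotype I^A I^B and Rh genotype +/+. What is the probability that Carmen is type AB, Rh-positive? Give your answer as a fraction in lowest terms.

3/8

Carmen's father's ABO genotype from I^B I^B × I^A i: 1/2 I^A I^B, 1/2 I^B i.
Crossing each possibility with the mother I^A I^B and summing P(type AB): 1/2·1/2 + 1/2·1/4 = 3/8.
Similarly for Rh via the father's Rh distribution: P(Rh+) = 1.
Independent loci: 3/8 × 1 = 3/8.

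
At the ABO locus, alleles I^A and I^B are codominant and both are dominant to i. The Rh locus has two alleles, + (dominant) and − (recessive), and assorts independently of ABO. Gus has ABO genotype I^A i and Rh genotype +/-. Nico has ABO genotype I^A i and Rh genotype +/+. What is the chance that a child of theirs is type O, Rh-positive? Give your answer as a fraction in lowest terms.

ABO cross I^A i × I^A i → offspring phenotypes: 1/4 O, 3/4 A.
Rh cross +/- × +/+ → 1 Rh+.
Independent loci: P(type O, Rh-positive) = 1/4 × 1 = 1/4.

1/4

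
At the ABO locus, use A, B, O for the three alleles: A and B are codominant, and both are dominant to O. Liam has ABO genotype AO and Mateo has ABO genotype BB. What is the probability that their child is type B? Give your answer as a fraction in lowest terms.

1/2

ABO cross AO × BB → offspring phenotypes: 1/2 B, 1/2 AB.
So P(type B) = 1/2.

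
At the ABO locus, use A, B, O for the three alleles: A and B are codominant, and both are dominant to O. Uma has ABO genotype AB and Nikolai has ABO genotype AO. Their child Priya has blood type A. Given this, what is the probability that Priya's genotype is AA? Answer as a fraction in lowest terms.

Cross AB × AO → 1/4 AA, 1/4 AB, 1/4 AO, 1/4 BO.
Type-A genotypes among offspring: AA (1/4), AO (1/4); total 1/2.
P(AA | type A) = (1/4) / (1/2) = 1/2.

1/2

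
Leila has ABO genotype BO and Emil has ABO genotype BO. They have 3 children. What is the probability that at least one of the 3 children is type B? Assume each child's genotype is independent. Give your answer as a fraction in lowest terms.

ABO cross BO × BO → 1/4 O, 3/4 B.
So P(type B) = 3/4 per child.
P(none) = (1/4)^3 = 1/64; P(at least one) = 1 − 1/64 = 63/64.

63/64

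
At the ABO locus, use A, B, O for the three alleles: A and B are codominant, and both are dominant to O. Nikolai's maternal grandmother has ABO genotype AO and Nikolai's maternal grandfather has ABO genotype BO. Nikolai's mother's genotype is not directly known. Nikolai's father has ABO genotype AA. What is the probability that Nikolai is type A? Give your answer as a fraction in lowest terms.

Nikolai's mother's ABO genotype from AO × BO: 1/4 AB, 1/4 AO, 1/4 BO, 1/4 OO.
Crossing each possibility with the father AA and summing P(type A): 1/4·1/2 + 1/4·1 + 1/4·1/2 + 1/4·1 = 3/4.

3/4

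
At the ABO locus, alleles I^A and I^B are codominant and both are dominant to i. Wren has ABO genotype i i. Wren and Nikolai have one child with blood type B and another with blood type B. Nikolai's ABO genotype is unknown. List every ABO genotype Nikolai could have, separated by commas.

For each candidate genotype of Nikolai, check whether crossing it with i i can produce every observed child phenotype.
  I^A I^A → possible child types {A} ✗
  I^A I^B → possible child types {A, B} ✓
  I^A i → possible child types {O, A} ✗
  I^B I^B → possible child types {B} ✓
  I^B i → possible child types {O, B} ✓
  i i → possible child types {O} ✗

I^A I^B, I^B I^B, I^B i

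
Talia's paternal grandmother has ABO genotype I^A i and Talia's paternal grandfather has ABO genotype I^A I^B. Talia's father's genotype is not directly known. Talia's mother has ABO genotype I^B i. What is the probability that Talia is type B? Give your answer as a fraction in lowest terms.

3/8

Talia's father's ABO genotype from I^A i × I^A I^B: 1/4 I^A I^A, 1/4 I^A I^B, 1/4 I^A i, 1/4 I^B i.
Crossing each possibility with the mother I^B i and summing P(type B): 1/4·0 + 1/4·1/2 + 1/4·1/4 + 1/4·3/4 = 3/8.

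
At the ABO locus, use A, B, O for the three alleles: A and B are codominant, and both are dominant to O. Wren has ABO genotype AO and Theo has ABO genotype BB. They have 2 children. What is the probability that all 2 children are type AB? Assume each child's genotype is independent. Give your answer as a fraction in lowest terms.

1/4

ABO cross AO × BB → 1/2 B, 1/2 AB.
So P(type AB) = 1/2 per child.
All 2 independent: (1/2)^2 = 1/4.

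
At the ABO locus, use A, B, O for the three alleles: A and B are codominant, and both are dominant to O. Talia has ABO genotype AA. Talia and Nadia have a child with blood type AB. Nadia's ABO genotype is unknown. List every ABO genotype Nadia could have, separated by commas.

For each candidate genotype of Nadia, check whether crossing it with AA can produce every observed child phenotype.
  AA → possible child types {A} ✗
  AB → possible child types {A, AB} ✓
  AO → possible child types {A} ✗
  BB → possible child types {AB} ✓
  BO → possible child types {A, AB} ✓
  OO → possible child types {A} ✗

AB, BB, BO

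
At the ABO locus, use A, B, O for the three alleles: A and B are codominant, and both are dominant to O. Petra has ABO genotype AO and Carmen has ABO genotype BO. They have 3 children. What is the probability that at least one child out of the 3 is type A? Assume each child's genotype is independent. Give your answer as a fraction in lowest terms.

ABO cross AO × BO → 1/4 O, 1/4 A, 1/4 B, 1/4 AB.
So P(type A) = 1/4 per child.
P(none) = (3/4)^3 = 27/64; P(at least one) = 1 − 27/64 = 37/64.

37/64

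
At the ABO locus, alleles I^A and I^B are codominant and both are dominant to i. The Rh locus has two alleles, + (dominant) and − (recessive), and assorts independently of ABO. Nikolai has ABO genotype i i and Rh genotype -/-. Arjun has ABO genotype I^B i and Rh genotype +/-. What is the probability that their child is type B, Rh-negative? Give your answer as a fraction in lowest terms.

ABO cross i i × I^B i → offspring phenotypes: 1/2 O, 1/2 B.
Rh cross -/- × +/- → 1/2 Rh+, 1/2 Rh-.
Independent loci: P(type B, Rh-negative) = 1/2 × 1/2 = 1/4.

1/4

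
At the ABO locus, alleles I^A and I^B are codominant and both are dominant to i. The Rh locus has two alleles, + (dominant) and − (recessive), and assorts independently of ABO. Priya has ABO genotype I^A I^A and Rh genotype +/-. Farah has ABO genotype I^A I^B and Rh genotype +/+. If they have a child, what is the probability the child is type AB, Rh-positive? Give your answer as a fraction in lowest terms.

1/2

ABO cross I^A I^A × I^A I^B → offspring phenotypes: 1/2 A, 1/2 AB.
Rh cross +/- × +/+ → 1 Rh+.
Independent loci: P(type AB, Rh-positive) = 1/2 × 1 = 1/2.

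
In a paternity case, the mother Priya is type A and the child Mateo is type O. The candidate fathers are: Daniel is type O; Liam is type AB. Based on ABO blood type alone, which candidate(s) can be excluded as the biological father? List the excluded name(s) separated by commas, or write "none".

Liam

A candidate is excluded only if no genotype consistent with his phenotype could produce a type O child with a type A mother.
Liam (type AB): no genotype consistent with that phenotype can produce a type-O child with a type-A mother.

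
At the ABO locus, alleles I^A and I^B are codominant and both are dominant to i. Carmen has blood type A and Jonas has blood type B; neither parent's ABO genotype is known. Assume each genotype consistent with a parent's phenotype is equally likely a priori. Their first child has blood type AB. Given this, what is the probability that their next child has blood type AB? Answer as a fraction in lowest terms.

Possible genotypes: Carmen ∈ {I^A I^A, I^A i}; Jonas ∈ {I^B I^B, I^B i}.
Weight each parental genotype pair by prior × P(type-AB child):
  I^A I^A × I^B I^B: posterior weight 4/9; P(next child type AB) = 1.
  I^A I^A × I^B i: posterior weight 2/9; P(next child type AB) = 1/2.
  I^A i × I^B I^B: posterior weight 2/9; P(next child type AB) = 1/2.
  I^A i × I^B i: posterior weight 1/9; P(next child type AB) = 1/4.
Weighted sum = 25/36.

25/36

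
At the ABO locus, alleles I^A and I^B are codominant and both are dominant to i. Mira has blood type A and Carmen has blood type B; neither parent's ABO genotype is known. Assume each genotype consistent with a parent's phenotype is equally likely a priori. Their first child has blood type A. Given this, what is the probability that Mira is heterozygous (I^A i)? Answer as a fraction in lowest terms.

1/3

Possible genotypes: Mira ∈ {I^A I^A, I^A i}; Carmen ∈ {I^B I^B, I^B i}.
Weight each parental genotype pair by prior × P(type-A child):
  I^A I^A × I^B i: posterior weight 2/3.
  I^A i × I^B i: posterior weight 1/3.
Sum the posterior weight over pairs where Mira is I^A i: 1/3.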